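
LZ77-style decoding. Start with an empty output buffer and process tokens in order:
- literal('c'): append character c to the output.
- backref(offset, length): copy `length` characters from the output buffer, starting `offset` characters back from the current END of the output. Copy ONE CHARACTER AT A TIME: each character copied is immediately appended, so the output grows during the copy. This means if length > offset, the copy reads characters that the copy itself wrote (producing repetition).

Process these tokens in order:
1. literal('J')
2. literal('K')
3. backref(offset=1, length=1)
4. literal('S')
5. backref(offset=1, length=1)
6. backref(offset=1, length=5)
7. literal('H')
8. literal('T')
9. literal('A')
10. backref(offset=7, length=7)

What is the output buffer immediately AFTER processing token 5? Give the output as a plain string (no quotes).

Token 1: literal('J'). Output: "J"
Token 2: literal('K'). Output: "JK"
Token 3: backref(off=1, len=1). Copied 'K' from pos 1. Output: "JKK"
Token 4: literal('S'). Output: "JKKS"
Token 5: backref(off=1, len=1). Copied 'S' from pos 3. Output: "JKKSS"

Answer: JKKSS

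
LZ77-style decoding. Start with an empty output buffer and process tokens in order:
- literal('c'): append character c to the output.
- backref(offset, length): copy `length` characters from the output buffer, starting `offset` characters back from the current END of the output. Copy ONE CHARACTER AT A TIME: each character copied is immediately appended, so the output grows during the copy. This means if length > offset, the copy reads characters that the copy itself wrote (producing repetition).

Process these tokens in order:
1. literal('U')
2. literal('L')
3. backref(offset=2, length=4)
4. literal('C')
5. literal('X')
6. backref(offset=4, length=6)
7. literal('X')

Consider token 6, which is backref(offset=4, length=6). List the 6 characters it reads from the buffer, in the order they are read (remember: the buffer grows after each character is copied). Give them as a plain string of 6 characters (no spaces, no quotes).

Answer: ULCXUL

Derivation:
Token 1: literal('U'). Output: "U"
Token 2: literal('L'). Output: "UL"
Token 3: backref(off=2, len=4) (overlapping!). Copied 'ULUL' from pos 0. Output: "ULULUL"
Token 4: literal('C'). Output: "ULULULC"
Token 5: literal('X'). Output: "ULULULCX"
Token 6: backref(off=4, len=6). Buffer before: "ULULULCX" (len 8)
  byte 1: read out[4]='U', append. Buffer now: "ULULULCXU"
  byte 2: read out[5]='L', append. Buffer now: "ULULULCXUL"
  byte 3: read out[6]='C', append. Buffer now: "ULULULCXULC"
  byte 4: read out[7]='X', append. Buffer now: "ULULULCXULCX"
  byte 5: read out[8]='U', append. Buffer now: "ULULULCXULCXU"
  byte 6: read out[9]='L', append. Buffer now: "ULULULCXULCXUL"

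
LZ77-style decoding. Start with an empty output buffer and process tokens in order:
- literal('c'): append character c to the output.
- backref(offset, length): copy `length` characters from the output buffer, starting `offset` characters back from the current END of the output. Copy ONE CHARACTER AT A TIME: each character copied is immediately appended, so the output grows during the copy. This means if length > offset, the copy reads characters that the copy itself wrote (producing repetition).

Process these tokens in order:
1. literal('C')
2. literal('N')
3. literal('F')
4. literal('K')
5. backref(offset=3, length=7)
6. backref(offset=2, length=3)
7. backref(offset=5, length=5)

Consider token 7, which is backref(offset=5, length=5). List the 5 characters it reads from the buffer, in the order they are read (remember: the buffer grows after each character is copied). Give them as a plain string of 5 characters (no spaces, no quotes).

Token 1: literal('C'). Output: "C"
Token 2: literal('N'). Output: "CN"
Token 3: literal('F'). Output: "CNF"
Token 4: literal('K'). Output: "CNFK"
Token 5: backref(off=3, len=7) (overlapping!). Copied 'NFKNFKN' from pos 1. Output: "CNFKNFKNFKN"
Token 6: backref(off=2, len=3) (overlapping!). Copied 'KNK' from pos 9. Output: "CNFKNFKNFKNKNK"
Token 7: backref(off=5, len=5). Buffer before: "CNFKNFKNFKNKNK" (len 14)
  byte 1: read out[9]='K', append. Buffer now: "CNFKNFKNFKNKNKK"
  byte 2: read out[10]='N', append. Buffer now: "CNFKNFKNFKNKNKKN"
  byte 3: read out[11]='K', append. Buffer now: "CNFKNFKNFKNKNKKNK"
  byte 4: read out[12]='N', append. Buffer now: "CNFKNFKNFKNKNKKNKN"
  byte 5: read out[13]='K', append. Buffer now: "CNFKNFKNFKNKNKKNKNK"

Answer: KNKNK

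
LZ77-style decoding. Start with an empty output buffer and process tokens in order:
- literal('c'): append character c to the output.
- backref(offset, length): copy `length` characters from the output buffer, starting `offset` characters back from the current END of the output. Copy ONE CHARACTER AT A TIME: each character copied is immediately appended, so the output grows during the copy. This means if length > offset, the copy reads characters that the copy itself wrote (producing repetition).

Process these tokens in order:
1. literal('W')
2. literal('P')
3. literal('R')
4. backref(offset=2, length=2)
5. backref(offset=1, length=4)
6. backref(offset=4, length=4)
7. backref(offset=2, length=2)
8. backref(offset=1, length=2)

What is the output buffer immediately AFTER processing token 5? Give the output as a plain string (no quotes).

Answer: WPRPRRRRR

Derivation:
Token 1: literal('W'). Output: "W"
Token 2: literal('P'). Output: "WP"
Token 3: literal('R'). Output: "WPR"
Token 4: backref(off=2, len=2). Copied 'PR' from pos 1. Output: "WPRPR"
Token 5: backref(off=1, len=4) (overlapping!). Copied 'RRRR' from pos 4. Output: "WPRPRRRRR"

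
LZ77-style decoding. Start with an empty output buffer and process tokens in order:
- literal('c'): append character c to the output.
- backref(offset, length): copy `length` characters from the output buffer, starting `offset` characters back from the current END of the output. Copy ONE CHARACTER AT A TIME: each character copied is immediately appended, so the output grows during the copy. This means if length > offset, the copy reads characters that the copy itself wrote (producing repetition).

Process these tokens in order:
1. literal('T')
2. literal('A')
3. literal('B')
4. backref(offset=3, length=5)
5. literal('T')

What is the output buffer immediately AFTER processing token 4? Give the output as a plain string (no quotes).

Answer: TABTABTA

Derivation:
Token 1: literal('T'). Output: "T"
Token 2: literal('A'). Output: "TA"
Token 3: literal('B'). Output: "TAB"
Token 4: backref(off=3, len=5) (overlapping!). Copied 'TABTA' from pos 0. Output: "TABTABTA"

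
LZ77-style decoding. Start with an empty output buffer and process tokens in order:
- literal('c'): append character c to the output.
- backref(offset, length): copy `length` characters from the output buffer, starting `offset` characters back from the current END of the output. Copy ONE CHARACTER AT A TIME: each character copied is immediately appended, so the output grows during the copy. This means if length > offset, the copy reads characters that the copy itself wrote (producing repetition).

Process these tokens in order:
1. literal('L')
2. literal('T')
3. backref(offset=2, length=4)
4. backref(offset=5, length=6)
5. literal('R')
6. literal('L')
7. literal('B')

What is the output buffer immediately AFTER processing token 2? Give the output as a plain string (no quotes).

Token 1: literal('L'). Output: "L"
Token 2: literal('T'). Output: "LT"

Answer: LT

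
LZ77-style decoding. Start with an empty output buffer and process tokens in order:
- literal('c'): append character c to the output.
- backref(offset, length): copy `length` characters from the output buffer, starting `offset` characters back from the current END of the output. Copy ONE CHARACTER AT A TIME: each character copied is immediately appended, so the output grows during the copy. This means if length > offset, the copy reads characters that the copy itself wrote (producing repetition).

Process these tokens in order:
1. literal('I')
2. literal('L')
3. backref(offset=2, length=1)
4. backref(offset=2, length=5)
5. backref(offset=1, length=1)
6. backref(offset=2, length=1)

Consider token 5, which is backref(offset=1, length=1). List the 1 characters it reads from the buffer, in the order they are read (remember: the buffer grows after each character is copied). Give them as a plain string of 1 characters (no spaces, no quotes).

Token 1: literal('I'). Output: "I"
Token 2: literal('L'). Output: "IL"
Token 3: backref(off=2, len=1). Copied 'I' from pos 0. Output: "ILI"
Token 4: backref(off=2, len=5) (overlapping!). Copied 'LILIL' from pos 1. Output: "ILILILIL"
Token 5: backref(off=1, len=1). Buffer before: "ILILILIL" (len 8)
  byte 1: read out[7]='L', append. Buffer now: "ILILILILL"

Answer: L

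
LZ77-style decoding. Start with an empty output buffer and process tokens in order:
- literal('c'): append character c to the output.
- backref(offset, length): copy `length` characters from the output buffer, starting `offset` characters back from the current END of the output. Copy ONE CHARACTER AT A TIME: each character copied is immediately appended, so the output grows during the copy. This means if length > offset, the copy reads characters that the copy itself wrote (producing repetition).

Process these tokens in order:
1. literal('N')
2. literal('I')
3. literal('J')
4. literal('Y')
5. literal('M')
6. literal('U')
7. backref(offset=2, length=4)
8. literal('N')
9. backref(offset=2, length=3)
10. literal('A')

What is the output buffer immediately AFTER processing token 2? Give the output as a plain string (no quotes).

Token 1: literal('N'). Output: "N"
Token 2: literal('I'). Output: "NI"

Answer: NI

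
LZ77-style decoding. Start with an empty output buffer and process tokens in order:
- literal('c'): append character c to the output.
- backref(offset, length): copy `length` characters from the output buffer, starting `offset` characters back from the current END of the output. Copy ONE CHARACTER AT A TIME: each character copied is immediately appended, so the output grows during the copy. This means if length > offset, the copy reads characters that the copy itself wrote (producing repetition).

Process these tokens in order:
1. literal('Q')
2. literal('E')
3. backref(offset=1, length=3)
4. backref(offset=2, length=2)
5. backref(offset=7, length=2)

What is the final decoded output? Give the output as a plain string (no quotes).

Token 1: literal('Q'). Output: "Q"
Token 2: literal('E'). Output: "QE"
Token 3: backref(off=1, len=3) (overlapping!). Copied 'EEE' from pos 1. Output: "QEEEE"
Token 4: backref(off=2, len=2). Copied 'EE' from pos 3. Output: "QEEEEEE"
Token 5: backref(off=7, len=2). Copied 'QE' from pos 0. Output: "QEEEEEEQE"

Answer: QEEEEEEQE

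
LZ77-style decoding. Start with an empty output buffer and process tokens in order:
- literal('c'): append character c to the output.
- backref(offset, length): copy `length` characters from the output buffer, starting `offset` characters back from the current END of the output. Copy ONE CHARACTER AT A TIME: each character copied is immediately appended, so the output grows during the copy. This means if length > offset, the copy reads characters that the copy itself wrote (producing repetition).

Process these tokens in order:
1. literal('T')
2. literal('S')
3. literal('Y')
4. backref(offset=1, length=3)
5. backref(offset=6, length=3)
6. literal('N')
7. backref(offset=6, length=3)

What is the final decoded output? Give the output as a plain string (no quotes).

Token 1: literal('T'). Output: "T"
Token 2: literal('S'). Output: "TS"
Token 3: literal('Y'). Output: "TSY"
Token 4: backref(off=1, len=3) (overlapping!). Copied 'YYY' from pos 2. Output: "TSYYYY"
Token 5: backref(off=6, len=3). Copied 'TSY' from pos 0. Output: "TSYYYYTSY"
Token 6: literal('N'). Output: "TSYYYYTSYN"
Token 7: backref(off=6, len=3). Copied 'YYT' from pos 4. Output: "TSYYYYTSYNYYT"

Answer: TSYYYYTSYNYYT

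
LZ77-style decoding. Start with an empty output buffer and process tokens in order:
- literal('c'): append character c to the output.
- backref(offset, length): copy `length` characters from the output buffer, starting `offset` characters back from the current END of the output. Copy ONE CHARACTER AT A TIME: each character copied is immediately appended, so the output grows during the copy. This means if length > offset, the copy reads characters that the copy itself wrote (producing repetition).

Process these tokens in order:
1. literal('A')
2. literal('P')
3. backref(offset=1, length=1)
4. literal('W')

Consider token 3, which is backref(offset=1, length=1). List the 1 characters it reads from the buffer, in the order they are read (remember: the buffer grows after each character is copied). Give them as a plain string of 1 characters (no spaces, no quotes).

Answer: P

Derivation:
Token 1: literal('A'). Output: "A"
Token 2: literal('P'). Output: "AP"
Token 3: backref(off=1, len=1). Buffer before: "AP" (len 2)
  byte 1: read out[1]='P', append. Buffer now: "APP"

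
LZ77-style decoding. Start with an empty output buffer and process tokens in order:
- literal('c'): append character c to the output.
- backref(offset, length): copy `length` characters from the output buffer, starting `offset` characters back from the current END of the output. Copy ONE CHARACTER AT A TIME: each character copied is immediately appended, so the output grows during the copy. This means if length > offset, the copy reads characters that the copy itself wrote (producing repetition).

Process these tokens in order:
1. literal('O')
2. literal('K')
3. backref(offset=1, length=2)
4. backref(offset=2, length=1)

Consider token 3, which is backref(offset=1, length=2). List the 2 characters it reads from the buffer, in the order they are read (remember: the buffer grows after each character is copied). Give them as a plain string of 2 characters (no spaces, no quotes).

Token 1: literal('O'). Output: "O"
Token 2: literal('K'). Output: "OK"
Token 3: backref(off=1, len=2). Buffer before: "OK" (len 2)
  byte 1: read out[1]='K', append. Buffer now: "OKK"
  byte 2: read out[2]='K', append. Buffer now: "OKKK"

Answer: KK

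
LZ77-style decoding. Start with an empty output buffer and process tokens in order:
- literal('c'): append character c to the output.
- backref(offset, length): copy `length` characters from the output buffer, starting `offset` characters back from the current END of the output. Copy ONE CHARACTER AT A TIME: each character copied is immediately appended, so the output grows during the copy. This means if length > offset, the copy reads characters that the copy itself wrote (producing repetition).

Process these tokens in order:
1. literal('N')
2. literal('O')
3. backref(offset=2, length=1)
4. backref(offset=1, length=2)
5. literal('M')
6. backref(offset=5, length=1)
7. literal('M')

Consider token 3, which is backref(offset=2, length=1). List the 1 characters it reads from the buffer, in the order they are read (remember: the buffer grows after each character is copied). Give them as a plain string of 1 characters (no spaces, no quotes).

Token 1: literal('N'). Output: "N"
Token 2: literal('O'). Output: "NO"
Token 3: backref(off=2, len=1). Buffer before: "NO" (len 2)
  byte 1: read out[0]='N', append. Buffer now: "NON"

Answer: N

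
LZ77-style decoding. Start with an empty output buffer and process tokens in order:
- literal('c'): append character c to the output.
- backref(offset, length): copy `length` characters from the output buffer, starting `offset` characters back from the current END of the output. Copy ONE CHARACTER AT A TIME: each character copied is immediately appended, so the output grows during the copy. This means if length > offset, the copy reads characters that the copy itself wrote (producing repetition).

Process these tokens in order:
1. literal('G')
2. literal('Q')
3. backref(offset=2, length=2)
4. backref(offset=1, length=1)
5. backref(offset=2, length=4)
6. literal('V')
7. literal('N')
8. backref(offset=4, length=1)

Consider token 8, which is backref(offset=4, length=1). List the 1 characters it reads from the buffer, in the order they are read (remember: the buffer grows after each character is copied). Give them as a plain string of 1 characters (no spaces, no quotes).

Token 1: literal('G'). Output: "G"
Token 2: literal('Q'). Output: "GQ"
Token 3: backref(off=2, len=2). Copied 'GQ' from pos 0. Output: "GQGQ"
Token 4: backref(off=1, len=1). Copied 'Q' from pos 3. Output: "GQGQQ"
Token 5: backref(off=2, len=4) (overlapping!). Copied 'QQQQ' from pos 3. Output: "GQGQQQQQQ"
Token 6: literal('V'). Output: "GQGQQQQQQV"
Token 7: literal('N'). Output: "GQGQQQQQQVN"
Token 8: backref(off=4, len=1). Buffer before: "GQGQQQQQQVN" (len 11)
  byte 1: read out[7]='Q', append. Buffer now: "GQGQQQQQQVNQ"

Answer: Q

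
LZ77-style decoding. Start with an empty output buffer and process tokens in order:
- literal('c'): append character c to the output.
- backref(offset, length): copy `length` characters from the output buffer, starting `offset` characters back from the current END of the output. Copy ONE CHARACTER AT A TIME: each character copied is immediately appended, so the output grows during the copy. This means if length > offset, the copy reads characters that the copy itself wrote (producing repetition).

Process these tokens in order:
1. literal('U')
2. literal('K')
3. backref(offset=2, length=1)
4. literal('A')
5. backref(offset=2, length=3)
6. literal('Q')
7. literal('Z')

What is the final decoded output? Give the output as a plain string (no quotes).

Answer: UKUAUAUQZ

Derivation:
Token 1: literal('U'). Output: "U"
Token 2: literal('K'). Output: "UK"
Token 3: backref(off=2, len=1). Copied 'U' from pos 0. Output: "UKU"
Token 4: literal('A'). Output: "UKUA"
Token 5: backref(off=2, len=3) (overlapping!). Copied 'UAU' from pos 2. Output: "UKUAUAU"
Token 6: literal('Q'). Output: "UKUAUAUQ"
Token 7: literal('Z'). Output: "UKUAUAUQZ"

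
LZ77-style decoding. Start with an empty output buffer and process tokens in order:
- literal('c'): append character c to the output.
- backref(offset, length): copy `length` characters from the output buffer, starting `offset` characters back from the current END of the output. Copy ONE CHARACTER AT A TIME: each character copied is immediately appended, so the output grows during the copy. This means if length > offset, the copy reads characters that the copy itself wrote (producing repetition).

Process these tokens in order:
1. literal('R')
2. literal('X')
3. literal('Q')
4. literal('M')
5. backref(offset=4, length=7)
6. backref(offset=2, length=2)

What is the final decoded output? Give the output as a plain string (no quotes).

Token 1: literal('R'). Output: "R"
Token 2: literal('X'). Output: "RX"
Token 3: literal('Q'). Output: "RXQ"
Token 4: literal('M'). Output: "RXQM"
Token 5: backref(off=4, len=7) (overlapping!). Copied 'RXQMRXQ' from pos 0. Output: "RXQMRXQMRXQ"
Token 6: backref(off=2, len=2). Copied 'XQ' from pos 9. Output: "RXQMRXQMRXQXQ"

Answer: RXQMRXQMRXQXQ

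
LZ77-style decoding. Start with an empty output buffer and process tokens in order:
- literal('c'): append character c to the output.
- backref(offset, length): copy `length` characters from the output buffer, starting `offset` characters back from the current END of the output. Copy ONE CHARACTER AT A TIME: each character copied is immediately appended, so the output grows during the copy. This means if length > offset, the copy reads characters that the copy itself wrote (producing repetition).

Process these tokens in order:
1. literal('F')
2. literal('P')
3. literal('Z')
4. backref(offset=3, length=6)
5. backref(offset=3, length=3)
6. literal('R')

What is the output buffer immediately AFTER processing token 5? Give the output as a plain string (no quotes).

Answer: FPZFPZFPZFPZ

Derivation:
Token 1: literal('F'). Output: "F"
Token 2: literal('P'). Output: "FP"
Token 3: literal('Z'). Output: "FPZ"
Token 4: backref(off=3, len=6) (overlapping!). Copied 'FPZFPZ' from pos 0. Output: "FPZFPZFPZ"
Token 5: backref(off=3, len=3). Copied 'FPZ' from pos 6. Output: "FPZFPZFPZFPZ"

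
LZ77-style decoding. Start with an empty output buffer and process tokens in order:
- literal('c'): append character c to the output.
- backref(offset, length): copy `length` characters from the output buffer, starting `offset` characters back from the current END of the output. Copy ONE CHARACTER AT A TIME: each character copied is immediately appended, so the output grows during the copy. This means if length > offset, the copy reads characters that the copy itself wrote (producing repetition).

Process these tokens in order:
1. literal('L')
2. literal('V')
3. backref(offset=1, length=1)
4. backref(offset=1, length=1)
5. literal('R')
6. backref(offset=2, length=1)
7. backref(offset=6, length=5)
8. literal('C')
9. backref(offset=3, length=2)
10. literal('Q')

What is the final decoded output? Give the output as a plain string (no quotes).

Token 1: literal('L'). Output: "L"
Token 2: literal('V'). Output: "LV"
Token 3: backref(off=1, len=1). Copied 'V' from pos 1. Output: "LVV"
Token 4: backref(off=1, len=1). Copied 'V' from pos 2. Output: "LVVV"
Token 5: literal('R'). Output: "LVVVR"
Token 6: backref(off=2, len=1). Copied 'V' from pos 3. Output: "LVVVRV"
Token 7: backref(off=6, len=5). Copied 'LVVVR' from pos 0. Output: "LVVVRVLVVVR"
Token 8: literal('C'). Output: "LVVVRVLVVVRC"
Token 9: backref(off=3, len=2). Copied 'VR' from pos 9. Output: "LVVVRVLVVVRCVR"
Token 10: literal('Q'). Output: "LVVVRVLVVVRCVRQ"

Answer: LVVVRVLVVVRCVRQ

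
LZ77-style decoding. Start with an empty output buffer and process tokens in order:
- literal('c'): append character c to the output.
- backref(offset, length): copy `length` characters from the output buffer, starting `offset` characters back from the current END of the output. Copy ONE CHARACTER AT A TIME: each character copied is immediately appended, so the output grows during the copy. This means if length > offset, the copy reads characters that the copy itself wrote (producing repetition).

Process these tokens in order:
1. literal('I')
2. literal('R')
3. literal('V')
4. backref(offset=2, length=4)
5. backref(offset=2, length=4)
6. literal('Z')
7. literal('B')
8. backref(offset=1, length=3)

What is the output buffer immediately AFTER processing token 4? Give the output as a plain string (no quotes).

Token 1: literal('I'). Output: "I"
Token 2: literal('R'). Output: "IR"
Token 3: literal('V'). Output: "IRV"
Token 4: backref(off=2, len=4) (overlapping!). Copied 'RVRV' from pos 1. Output: "IRVRVRV"

Answer: IRVRVRV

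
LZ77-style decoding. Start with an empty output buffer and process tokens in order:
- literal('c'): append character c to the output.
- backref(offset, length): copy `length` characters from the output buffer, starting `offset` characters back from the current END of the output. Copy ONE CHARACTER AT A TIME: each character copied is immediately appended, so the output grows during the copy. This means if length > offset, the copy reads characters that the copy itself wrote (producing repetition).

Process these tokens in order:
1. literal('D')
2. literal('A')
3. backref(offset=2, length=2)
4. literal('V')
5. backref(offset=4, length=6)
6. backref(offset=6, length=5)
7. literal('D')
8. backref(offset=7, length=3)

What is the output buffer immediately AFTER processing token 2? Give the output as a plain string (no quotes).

Token 1: literal('D'). Output: "D"
Token 2: literal('A'). Output: "DA"

Answer: DA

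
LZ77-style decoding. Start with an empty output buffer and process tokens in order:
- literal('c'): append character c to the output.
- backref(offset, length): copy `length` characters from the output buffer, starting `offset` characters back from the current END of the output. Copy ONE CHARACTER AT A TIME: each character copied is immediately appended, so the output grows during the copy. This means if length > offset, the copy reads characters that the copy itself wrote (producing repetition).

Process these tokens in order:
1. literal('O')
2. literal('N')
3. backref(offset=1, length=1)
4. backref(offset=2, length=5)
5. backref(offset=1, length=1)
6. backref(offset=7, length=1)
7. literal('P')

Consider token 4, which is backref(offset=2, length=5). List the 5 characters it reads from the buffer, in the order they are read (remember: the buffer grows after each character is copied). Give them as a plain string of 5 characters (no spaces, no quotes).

Token 1: literal('O'). Output: "O"
Token 2: literal('N'). Output: "ON"
Token 3: backref(off=1, len=1). Copied 'N' from pos 1. Output: "ONN"
Token 4: backref(off=2, len=5). Buffer before: "ONN" (len 3)
  byte 1: read out[1]='N', append. Buffer now: "ONNN"
  byte 2: read out[2]='N', append. Buffer now: "ONNNN"
  byte 3: read out[3]='N', append. Buffer now: "ONNNNN"
  byte 4: read out[4]='N', append. Buffer now: "ONNNNNN"
  byte 5: read out[5]='N', append. Buffer now: "ONNNNNNN"

Answer: NNNNN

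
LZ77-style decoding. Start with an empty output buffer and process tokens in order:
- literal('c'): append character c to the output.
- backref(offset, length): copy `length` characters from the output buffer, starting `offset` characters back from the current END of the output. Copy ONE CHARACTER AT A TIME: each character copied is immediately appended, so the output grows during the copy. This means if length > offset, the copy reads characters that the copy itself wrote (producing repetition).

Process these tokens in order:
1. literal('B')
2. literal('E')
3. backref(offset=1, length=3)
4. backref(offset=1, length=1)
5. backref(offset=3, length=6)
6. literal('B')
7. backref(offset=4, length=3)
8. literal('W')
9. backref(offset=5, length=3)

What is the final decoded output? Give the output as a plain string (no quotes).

Answer: BEEEEEEEEEEEBEEEWBEE

Derivation:
Token 1: literal('B'). Output: "B"
Token 2: literal('E'). Output: "BE"
Token 3: backref(off=1, len=3) (overlapping!). Copied 'EEE' from pos 1. Output: "BEEEE"
Token 4: backref(off=1, len=1). Copied 'E' from pos 4. Output: "BEEEEE"
Token 5: backref(off=3, len=6) (overlapping!). Copied 'EEEEEE' from pos 3. Output: "BEEEEEEEEEEE"
Token 6: literal('B'). Output: "BEEEEEEEEEEEB"
Token 7: backref(off=4, len=3). Copied 'EEE' from pos 9. Output: "BEEEEEEEEEEEBEEE"
Token 8: literal('W'). Output: "BEEEEEEEEEEEBEEEW"
Token 9: backref(off=5, len=3). Copied 'BEE' from pos 12. Output: "BEEEEEEEEEEEBEEEWBEE"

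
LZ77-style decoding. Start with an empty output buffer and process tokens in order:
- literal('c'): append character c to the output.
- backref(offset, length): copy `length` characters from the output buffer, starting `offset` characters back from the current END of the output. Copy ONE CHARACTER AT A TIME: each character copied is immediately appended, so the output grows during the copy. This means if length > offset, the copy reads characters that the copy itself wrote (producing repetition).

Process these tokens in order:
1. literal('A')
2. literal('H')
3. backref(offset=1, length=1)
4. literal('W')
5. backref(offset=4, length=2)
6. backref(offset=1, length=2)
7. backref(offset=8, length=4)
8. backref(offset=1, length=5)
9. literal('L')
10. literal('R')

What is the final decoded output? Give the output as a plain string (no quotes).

Answer: AHHWAHHHAHHWWWWWWLR

Derivation:
Token 1: literal('A'). Output: "A"
Token 2: literal('H'). Output: "AH"
Token 3: backref(off=1, len=1). Copied 'H' from pos 1. Output: "AHH"
Token 4: literal('W'). Output: "AHHW"
Token 5: backref(off=4, len=2). Copied 'AH' from pos 0. Output: "AHHWAH"
Token 6: backref(off=1, len=2) (overlapping!). Copied 'HH' from pos 5. Output: "AHHWAHHH"
Token 7: backref(off=8, len=4). Copied 'AHHW' from pos 0. Output: "AHHWAHHHAHHW"
Token 8: backref(off=1, len=5) (overlapping!). Copied 'WWWWW' from pos 11. Output: "AHHWAHHHAHHWWWWWW"
Token 9: literal('L'). Output: "AHHWAHHHAHHWWWWWWL"
Token 10: literal('R'). Output: "AHHWAHHHAHHWWWWWWLR"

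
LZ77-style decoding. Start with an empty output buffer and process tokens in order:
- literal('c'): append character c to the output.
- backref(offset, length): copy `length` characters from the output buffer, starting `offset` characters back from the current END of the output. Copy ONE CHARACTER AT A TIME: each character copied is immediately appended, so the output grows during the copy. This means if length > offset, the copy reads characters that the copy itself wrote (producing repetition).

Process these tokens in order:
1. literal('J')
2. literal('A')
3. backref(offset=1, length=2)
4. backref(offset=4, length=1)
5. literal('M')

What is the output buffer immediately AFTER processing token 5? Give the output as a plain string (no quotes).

Answer: JAAAJM

Derivation:
Token 1: literal('J'). Output: "J"
Token 2: literal('A'). Output: "JA"
Token 3: backref(off=1, len=2) (overlapping!). Copied 'AA' from pos 1. Output: "JAAA"
Token 4: backref(off=4, len=1). Copied 'J' from pos 0. Output: "JAAAJ"
Token 5: literal('M'). Output: "JAAAJM"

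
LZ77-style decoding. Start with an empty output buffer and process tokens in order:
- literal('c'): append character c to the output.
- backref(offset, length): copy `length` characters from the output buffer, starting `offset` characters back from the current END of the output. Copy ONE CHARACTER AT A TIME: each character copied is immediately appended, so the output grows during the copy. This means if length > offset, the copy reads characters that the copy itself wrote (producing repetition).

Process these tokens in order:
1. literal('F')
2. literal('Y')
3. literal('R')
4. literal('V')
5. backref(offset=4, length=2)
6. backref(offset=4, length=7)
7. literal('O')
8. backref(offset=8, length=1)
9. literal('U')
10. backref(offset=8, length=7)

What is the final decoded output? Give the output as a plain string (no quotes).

Token 1: literal('F'). Output: "F"
Token 2: literal('Y'). Output: "FY"
Token 3: literal('R'). Output: "FYR"
Token 4: literal('V'). Output: "FYRV"
Token 5: backref(off=4, len=2). Copied 'FY' from pos 0. Output: "FYRVFY"
Token 6: backref(off=4, len=7) (overlapping!). Copied 'RVFYRVF' from pos 2. Output: "FYRVFYRVFYRVF"
Token 7: literal('O'). Output: "FYRVFYRVFYRVFO"
Token 8: backref(off=8, len=1). Copied 'R' from pos 6. Output: "FYRVFYRVFYRVFOR"
Token 9: literal('U'). Output: "FYRVFYRVFYRVFORU"
Token 10: backref(off=8, len=7). Copied 'FYRVFOR' from pos 8. Output: "FYRVFYRVFYRVFORUFYRVFOR"

Answer: FYRVFYRVFYRVFORUFYRVFOR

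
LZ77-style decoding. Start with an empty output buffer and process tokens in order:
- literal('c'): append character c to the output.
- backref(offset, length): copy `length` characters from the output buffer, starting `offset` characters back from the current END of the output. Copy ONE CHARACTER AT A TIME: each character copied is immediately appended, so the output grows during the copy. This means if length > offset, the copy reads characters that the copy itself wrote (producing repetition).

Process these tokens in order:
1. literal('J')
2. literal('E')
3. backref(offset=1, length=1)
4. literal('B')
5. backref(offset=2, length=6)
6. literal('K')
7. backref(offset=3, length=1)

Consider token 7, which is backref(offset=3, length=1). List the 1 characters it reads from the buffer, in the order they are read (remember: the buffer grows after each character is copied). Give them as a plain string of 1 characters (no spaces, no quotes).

Answer: E

Derivation:
Token 1: literal('J'). Output: "J"
Token 2: literal('E'). Output: "JE"
Token 3: backref(off=1, len=1). Copied 'E' from pos 1. Output: "JEE"
Token 4: literal('B'). Output: "JEEB"
Token 5: backref(off=2, len=6) (overlapping!). Copied 'EBEBEB' from pos 2. Output: "JEEBEBEBEB"
Token 6: literal('K'). Output: "JEEBEBEBEBK"
Token 7: backref(off=3, len=1). Buffer before: "JEEBEBEBEBK" (len 11)
  byte 1: read out[8]='E', append. Buffer now: "JEEBEBEBEBKE"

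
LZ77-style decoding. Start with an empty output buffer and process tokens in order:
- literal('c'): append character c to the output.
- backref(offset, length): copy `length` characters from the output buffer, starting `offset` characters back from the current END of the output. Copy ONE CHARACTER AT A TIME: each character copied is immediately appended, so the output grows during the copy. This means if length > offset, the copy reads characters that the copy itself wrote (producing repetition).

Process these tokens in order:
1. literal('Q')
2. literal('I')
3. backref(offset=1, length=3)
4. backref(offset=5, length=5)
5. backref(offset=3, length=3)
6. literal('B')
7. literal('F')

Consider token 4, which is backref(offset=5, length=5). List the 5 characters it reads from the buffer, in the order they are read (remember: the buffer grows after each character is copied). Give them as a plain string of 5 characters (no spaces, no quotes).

Token 1: literal('Q'). Output: "Q"
Token 2: literal('I'). Output: "QI"
Token 3: backref(off=1, len=3) (overlapping!). Copied 'III' from pos 1. Output: "QIIII"
Token 4: backref(off=5, len=5). Buffer before: "QIIII" (len 5)
  byte 1: read out[0]='Q', append. Buffer now: "QIIIIQ"
  byte 2: read out[1]='I', append. Buffer now: "QIIIIQI"
  byte 3: read out[2]='I', append. Buffer now: "QIIIIQII"
  byte 4: read out[3]='I', append. Buffer now: "QIIIIQIII"
  byte 5: read out[4]='I', append. Buffer now: "QIIIIQIIII"

Answer: QIIII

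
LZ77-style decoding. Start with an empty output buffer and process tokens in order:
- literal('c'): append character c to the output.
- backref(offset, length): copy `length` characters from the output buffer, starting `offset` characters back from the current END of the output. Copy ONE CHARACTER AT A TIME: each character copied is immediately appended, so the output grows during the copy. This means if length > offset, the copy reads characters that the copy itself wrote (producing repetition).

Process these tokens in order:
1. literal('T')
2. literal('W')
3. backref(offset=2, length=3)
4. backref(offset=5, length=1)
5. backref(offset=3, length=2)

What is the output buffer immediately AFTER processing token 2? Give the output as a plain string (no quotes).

Token 1: literal('T'). Output: "T"
Token 2: literal('W'). Output: "TW"

Answer: TW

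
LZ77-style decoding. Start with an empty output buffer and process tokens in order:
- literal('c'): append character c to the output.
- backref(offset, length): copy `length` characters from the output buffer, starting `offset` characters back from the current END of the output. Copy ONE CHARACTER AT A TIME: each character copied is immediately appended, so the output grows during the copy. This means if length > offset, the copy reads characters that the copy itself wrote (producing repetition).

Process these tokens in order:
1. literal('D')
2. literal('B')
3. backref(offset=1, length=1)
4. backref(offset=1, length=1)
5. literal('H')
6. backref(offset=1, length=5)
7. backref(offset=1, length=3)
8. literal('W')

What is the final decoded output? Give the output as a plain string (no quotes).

Answer: DBBBHHHHHHHHHW

Derivation:
Token 1: literal('D'). Output: "D"
Token 2: literal('B'). Output: "DB"
Token 3: backref(off=1, len=1). Copied 'B' from pos 1. Output: "DBB"
Token 4: backref(off=1, len=1). Copied 'B' from pos 2. Output: "DBBB"
Token 5: literal('H'). Output: "DBBBH"
Token 6: backref(off=1, len=5) (overlapping!). Copied 'HHHHH' from pos 4. Output: "DBBBHHHHHH"
Token 7: backref(off=1, len=3) (overlapping!). Copied 'HHH' from pos 9. Output: "DBBBHHHHHHHHH"
Token 8: literal('W'). Output: "DBBBHHHHHHHHHW"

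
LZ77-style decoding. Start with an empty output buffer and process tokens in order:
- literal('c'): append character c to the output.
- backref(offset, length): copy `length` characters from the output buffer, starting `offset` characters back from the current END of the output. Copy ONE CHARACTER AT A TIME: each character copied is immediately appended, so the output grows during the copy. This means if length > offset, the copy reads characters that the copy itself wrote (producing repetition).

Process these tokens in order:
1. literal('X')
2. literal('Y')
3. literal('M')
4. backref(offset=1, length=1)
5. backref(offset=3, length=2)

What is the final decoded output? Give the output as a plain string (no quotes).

Token 1: literal('X'). Output: "X"
Token 2: literal('Y'). Output: "XY"
Token 3: literal('M'). Output: "XYM"
Token 4: backref(off=1, len=1). Copied 'M' from pos 2. Output: "XYMM"
Token 5: backref(off=3, len=2). Copied 'YM' from pos 1. Output: "XYMMYM"

Answer: XYMMYM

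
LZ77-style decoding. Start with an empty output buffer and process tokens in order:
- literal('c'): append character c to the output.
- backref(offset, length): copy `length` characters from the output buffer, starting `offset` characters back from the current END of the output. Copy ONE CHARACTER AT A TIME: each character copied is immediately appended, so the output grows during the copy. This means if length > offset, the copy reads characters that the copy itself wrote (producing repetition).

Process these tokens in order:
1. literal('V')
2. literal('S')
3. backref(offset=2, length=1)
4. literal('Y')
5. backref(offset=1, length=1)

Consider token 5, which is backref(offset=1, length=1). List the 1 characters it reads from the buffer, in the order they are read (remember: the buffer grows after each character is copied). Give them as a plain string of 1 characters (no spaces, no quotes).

Token 1: literal('V'). Output: "V"
Token 2: literal('S'). Output: "VS"
Token 3: backref(off=2, len=1). Copied 'V' from pos 0. Output: "VSV"
Token 4: literal('Y'). Output: "VSVY"
Token 5: backref(off=1, len=1). Buffer before: "VSVY" (len 4)
  byte 1: read out[3]='Y', append. Buffer now: "VSVYY"

Answer: Y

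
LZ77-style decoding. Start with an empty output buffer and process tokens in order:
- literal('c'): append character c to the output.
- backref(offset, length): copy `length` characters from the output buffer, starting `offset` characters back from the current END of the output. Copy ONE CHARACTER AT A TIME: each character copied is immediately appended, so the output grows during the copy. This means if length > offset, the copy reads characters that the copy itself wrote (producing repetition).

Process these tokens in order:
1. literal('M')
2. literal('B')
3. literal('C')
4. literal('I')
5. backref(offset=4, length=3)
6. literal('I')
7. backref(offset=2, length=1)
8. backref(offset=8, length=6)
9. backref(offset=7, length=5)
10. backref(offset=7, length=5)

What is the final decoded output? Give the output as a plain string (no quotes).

Answer: MBCIMBCICBCIMBCCBCIMBCCBC

Derivation:
Token 1: literal('M'). Output: "M"
Token 2: literal('B'). Output: "MB"
Token 3: literal('C'). Output: "MBC"
Token 4: literal('I'). Output: "MBCI"
Token 5: backref(off=4, len=3). Copied 'MBC' from pos 0. Output: "MBCIMBC"
Token 6: literal('I'). Output: "MBCIMBCI"
Token 7: backref(off=2, len=1). Copied 'C' from pos 6. Output: "MBCIMBCIC"
Token 8: backref(off=8, len=6). Copied 'BCIMBC' from pos 1. Output: "MBCIMBCICBCIMBC"
Token 9: backref(off=7, len=5). Copied 'CBCIM' from pos 8. Output: "MBCIMBCICBCIMBCCBCIM"
Token 10: backref(off=7, len=5). Copied 'BCCBC' from pos 13. Output: "MBCIMBCICBCIMBCCBCIMBCCBC"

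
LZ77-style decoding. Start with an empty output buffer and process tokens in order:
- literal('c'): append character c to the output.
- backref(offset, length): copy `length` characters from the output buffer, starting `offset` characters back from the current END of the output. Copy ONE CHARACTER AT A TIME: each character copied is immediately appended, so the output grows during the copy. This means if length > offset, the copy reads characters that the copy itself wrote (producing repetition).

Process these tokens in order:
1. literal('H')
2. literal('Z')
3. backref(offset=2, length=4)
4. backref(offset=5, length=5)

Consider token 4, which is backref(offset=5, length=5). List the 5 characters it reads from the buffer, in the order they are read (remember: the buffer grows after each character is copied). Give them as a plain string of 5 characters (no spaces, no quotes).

Answer: ZHZHZ

Derivation:
Token 1: literal('H'). Output: "H"
Token 2: literal('Z'). Output: "HZ"
Token 3: backref(off=2, len=4) (overlapping!). Copied 'HZHZ' from pos 0. Output: "HZHZHZ"
Token 4: backref(off=5, len=5). Buffer before: "HZHZHZ" (len 6)
  byte 1: read out[1]='Z', append. Buffer now: "HZHZHZZ"
  byte 2: read out[2]='H', append. Buffer now: "HZHZHZZH"
  byte 3: read out[3]='Z', append. Buffer now: "HZHZHZZHZ"
  byte 4: read out[4]='H', append. Buffer now: "HZHZHZZHZH"
  byte 5: read out[5]='Z', append. Buffer now: "HZHZHZZHZHZ"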